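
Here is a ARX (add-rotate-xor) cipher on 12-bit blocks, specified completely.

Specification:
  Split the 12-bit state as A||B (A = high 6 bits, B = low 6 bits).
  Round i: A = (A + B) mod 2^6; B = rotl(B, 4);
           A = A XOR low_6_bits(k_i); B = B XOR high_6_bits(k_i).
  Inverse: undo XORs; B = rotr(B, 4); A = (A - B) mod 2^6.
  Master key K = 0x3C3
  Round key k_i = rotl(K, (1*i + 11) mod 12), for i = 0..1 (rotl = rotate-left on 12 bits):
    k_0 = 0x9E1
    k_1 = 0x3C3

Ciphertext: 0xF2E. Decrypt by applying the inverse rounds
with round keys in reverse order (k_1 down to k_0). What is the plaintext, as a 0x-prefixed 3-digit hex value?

0x486

s_0 = ciphertext = 0xF2E
s_1 = InvRound(s_0, k_1) = 0xE46
s_2 = InvRound(s_1, k_0) = 0x486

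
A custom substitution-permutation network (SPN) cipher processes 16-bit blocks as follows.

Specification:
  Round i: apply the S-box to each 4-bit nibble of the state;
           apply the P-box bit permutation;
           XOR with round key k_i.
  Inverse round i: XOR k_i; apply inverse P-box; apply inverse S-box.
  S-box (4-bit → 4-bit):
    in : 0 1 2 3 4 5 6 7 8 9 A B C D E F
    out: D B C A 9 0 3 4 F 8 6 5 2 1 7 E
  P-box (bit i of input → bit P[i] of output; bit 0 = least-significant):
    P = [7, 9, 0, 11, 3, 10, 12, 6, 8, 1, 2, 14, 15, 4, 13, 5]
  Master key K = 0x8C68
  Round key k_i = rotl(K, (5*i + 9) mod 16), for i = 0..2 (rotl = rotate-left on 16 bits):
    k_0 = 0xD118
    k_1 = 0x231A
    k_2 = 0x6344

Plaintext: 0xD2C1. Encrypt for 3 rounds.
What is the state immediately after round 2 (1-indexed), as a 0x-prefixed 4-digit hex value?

0xE16C

s_0 = plaintext = 0xD2C1
s_1 = Round(s_0, k_0) = 0x1F9C
s_2 = Round(s_1, k_1) = 0xE16C
s_3 = Round(s_2, k_2) = 0x845E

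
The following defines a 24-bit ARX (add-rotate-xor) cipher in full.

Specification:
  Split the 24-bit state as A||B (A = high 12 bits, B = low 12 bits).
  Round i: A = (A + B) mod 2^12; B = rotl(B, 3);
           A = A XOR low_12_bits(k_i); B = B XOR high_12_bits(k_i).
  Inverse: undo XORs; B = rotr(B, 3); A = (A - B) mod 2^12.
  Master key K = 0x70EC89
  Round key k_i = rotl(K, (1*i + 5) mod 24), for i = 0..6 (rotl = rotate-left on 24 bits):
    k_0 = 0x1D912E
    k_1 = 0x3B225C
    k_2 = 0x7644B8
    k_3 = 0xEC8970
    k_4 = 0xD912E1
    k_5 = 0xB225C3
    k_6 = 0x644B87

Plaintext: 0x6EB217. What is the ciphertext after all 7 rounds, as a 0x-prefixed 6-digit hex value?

s_0 = plaintext = 0x6EB217
s_1 = Round(s_0, k_0) = 0x82C160
s_2 = Round(s_1, k_1) = 0xBD08B2
s_3 = Round(s_2, k_2) = 0x03A2F0
s_4 = Round(s_3, k_3) = 0xA5A949
s_5 = Round(s_4, k_4) = 0x1427DD
s_6 = Round(s_5, k_5) = 0xCDC5C9
s_7 = Round(s_6, k_6) = 0x92280E

0x92280E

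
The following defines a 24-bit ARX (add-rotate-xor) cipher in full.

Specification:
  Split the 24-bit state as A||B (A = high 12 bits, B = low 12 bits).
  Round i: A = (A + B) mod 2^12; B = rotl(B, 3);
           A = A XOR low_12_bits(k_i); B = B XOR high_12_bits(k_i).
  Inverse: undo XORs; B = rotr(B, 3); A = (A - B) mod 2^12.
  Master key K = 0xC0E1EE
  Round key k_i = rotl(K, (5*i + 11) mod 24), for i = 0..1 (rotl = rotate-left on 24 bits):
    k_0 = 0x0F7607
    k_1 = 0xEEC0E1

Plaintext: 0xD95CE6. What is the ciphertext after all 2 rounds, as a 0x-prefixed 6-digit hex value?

s_0 = plaintext = 0xD95CE6
s_1 = Round(s_0, k_0) = 0xC7C7C1
s_2 = Round(s_1, k_1) = 0x4DC0E7

0x4DC0E7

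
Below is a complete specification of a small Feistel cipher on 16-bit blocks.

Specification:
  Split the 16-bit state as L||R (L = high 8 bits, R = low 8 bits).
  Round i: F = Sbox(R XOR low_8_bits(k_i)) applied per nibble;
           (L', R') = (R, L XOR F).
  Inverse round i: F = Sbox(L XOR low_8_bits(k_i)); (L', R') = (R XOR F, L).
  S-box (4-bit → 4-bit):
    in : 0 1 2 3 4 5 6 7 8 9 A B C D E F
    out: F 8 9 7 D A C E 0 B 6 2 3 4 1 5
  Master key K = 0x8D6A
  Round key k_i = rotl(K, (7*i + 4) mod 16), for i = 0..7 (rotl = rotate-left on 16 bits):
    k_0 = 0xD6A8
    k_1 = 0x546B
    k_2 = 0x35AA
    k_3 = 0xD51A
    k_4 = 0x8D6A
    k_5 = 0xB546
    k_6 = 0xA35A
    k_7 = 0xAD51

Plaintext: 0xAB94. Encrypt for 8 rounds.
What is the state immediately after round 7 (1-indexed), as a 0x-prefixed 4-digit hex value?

s_0 = plaintext = 0xAB94
s_1 = Round(s_0, k_0) = 0x94D8
s_2 = Round(s_1, k_1) = 0xD8B3
s_3 = Round(s_2, k_2) = 0xB353
s_4 = Round(s_3, k_3) = 0x5368
s_5 = Round(s_4, k_4) = 0x68AA
s_6 = Round(s_5, k_5) = 0xAA7B
s_7 = Round(s_6, k_6) = 0x7B32
s_8 = Round(s_7, k_7) = 0x32BC

0x7B32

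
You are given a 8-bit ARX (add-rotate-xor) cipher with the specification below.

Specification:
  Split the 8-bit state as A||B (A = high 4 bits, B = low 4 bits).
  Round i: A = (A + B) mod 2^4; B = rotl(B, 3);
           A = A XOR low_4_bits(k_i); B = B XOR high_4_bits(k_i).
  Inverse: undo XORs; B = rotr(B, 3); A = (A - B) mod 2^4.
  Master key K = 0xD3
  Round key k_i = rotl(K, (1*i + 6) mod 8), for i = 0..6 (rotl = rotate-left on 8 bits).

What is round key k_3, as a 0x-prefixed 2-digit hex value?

0xA7

K = 0xD3
k_0 = rotl(K, (1*0+6) mod 8) = rotl(K, 6) = 0xF4
k_1 = rotl(K, (1*1+6) mod 8) = rotl(K, 7) = 0xE9
k_2 = rotl(K, (1*2+6) mod 8) = rotl(K, 0) = 0xD3
k_3 = rotl(K, (1*3+6) mod 8) = rotl(K, 1) = 0xA7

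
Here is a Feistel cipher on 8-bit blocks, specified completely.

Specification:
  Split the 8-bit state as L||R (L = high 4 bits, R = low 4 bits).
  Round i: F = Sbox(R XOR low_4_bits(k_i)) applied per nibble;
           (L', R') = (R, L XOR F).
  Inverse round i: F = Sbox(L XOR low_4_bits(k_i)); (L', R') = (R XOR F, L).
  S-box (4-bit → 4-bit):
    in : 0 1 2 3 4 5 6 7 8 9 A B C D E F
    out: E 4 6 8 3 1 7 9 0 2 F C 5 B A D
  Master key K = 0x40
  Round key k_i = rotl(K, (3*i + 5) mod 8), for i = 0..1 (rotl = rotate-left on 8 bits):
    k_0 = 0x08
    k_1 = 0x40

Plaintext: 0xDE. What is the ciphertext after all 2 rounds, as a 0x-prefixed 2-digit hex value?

s_0 = plaintext = 0xDE
s_1 = Round(s_0, k_0) = 0xEA
s_2 = Round(s_1, k_1) = 0xA1

0xA1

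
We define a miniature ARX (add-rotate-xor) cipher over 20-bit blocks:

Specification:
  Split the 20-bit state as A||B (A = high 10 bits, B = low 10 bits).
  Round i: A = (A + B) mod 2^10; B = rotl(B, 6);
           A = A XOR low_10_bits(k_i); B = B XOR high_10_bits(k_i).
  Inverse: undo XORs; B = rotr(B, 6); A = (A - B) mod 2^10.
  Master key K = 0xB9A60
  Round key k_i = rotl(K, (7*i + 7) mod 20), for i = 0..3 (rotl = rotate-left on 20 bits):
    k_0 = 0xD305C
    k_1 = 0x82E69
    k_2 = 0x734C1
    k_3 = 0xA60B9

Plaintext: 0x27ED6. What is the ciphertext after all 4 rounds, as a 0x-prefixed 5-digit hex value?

0x83452

s_0 = plaintext = 0x27ED6
s_1 = Round(s_0, k_0) = 0xCA6E1
s_2 = Round(s_1, k_1) = 0x18E65
s_3 = Round(s_2, k_2) = 0x824AB
s_4 = Round(s_3, k_3) = 0x83452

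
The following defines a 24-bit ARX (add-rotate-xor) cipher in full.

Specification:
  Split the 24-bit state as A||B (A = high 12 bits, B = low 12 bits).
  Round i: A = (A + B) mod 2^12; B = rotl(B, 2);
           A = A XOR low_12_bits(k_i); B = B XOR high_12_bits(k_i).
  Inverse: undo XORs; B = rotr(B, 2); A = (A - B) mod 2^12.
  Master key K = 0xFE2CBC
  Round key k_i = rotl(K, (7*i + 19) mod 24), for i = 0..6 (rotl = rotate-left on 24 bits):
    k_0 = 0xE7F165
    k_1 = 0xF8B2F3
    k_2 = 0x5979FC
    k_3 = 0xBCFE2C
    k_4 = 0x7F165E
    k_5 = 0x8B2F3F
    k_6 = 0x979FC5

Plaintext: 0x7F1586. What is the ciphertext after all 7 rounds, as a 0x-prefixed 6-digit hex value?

0xD87796

s_0 = plaintext = 0x7F1586
s_1 = Round(s_0, k_0) = 0xC12866
s_2 = Round(s_1, k_1) = 0x68BE11
s_3 = Round(s_2, k_2) = 0xD60DD0
s_4 = Round(s_3, k_3) = 0x51CC8C
s_5 = Round(s_4, k_4) = 0x7F65C2
s_6 = Round(s_5, k_5) = 0x287FBB
s_7 = Round(s_6, k_6) = 0xD87796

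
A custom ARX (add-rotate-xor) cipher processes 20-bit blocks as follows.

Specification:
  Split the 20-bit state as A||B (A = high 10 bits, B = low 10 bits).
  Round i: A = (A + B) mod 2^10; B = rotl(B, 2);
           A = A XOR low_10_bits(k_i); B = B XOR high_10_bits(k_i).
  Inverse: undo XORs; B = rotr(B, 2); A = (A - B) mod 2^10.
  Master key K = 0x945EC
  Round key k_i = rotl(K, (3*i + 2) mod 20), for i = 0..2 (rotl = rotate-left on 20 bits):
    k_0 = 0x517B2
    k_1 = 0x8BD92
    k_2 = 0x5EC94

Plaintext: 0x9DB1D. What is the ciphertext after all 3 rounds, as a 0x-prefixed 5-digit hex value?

0x4CEE1

s_0 = plaintext = 0x9DB1D
s_1 = Round(s_0, k_0) = 0x88532
s_2 = Round(s_1, k_1) = 0xB06E6
s_3 = Round(s_2, k_2) = 0x4CEE1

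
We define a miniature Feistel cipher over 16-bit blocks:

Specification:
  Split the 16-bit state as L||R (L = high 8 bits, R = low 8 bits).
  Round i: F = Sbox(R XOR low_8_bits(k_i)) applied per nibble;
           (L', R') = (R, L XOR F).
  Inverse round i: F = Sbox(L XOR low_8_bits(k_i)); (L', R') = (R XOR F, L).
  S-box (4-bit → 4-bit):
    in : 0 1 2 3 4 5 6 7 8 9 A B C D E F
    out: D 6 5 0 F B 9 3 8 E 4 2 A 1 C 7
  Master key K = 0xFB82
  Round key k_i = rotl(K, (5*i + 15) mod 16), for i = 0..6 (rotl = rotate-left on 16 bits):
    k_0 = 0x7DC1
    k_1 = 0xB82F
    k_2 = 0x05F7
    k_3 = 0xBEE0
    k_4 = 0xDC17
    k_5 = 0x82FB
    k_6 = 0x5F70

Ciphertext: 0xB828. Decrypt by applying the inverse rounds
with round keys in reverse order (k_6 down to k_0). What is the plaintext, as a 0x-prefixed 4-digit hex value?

0xB006

s_0 = ciphertext = 0xB828
s_1 = InvRound(s_0, k_6) = 0x80B8
s_2 = InvRound(s_1, k_5) = 0x8A80
s_3 = InvRound(s_2, k_4) = 0x618A
s_4 = InvRound(s_3, k_3) = 0x0C61
s_5 = InvRound(s_4, k_2) = 0x130C
s_6 = InvRound(s_5, k_1) = 0x0613
s_7 = InvRound(s_6, k_0) = 0xB006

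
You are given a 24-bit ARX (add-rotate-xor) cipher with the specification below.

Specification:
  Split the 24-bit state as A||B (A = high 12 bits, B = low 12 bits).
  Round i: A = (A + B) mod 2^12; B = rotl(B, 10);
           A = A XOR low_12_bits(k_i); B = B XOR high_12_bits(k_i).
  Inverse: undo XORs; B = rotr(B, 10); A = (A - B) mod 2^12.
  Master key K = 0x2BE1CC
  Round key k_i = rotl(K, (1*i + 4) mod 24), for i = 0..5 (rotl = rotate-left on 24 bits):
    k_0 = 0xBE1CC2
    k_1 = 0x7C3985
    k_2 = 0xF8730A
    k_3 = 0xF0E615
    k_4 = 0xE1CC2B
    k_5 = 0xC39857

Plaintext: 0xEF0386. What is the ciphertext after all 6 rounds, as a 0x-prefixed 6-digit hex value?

s_0 = plaintext = 0xEF0386
s_1 = Round(s_0, k_0) = 0xEB4300
s_2 = Round(s_1, k_1) = 0x831703
s_3 = Round(s_2, k_2) = 0xC3E247
s_4 = Round(s_3, k_3) = 0x89039F
s_5 = Round(s_4, k_4) = 0x0042FB
s_6 = Round(s_5, k_5) = 0xAA8087

0xAA8087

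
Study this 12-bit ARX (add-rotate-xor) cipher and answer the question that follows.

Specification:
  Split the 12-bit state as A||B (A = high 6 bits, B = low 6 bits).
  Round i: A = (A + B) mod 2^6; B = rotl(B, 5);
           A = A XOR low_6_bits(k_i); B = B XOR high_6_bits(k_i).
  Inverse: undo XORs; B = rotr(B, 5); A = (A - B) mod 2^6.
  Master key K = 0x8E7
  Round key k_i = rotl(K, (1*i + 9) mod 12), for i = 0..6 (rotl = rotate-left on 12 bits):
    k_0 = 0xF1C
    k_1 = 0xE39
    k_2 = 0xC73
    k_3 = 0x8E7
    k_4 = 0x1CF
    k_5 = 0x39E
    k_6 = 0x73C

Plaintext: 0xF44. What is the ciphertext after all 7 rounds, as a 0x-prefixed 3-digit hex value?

0x9FE

s_0 = plaintext = 0xF44
s_1 = Round(s_0, k_0) = 0x77E
s_2 = Round(s_1, k_1) = 0x8A7
s_3 = Round(s_2, k_2) = 0xE82
s_4 = Round(s_3, k_3) = 0x6E2
s_5 = Round(s_4, k_4) = 0xC96
s_6 = Round(s_5, k_5) = 0x585
s_7 = Round(s_6, k_6) = 0x9FE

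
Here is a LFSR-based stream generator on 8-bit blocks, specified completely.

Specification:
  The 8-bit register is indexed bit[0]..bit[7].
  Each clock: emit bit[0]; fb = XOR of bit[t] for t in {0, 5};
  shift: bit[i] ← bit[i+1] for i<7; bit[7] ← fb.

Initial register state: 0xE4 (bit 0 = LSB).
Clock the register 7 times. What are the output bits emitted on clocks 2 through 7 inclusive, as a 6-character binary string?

reg_0 = 0xE4
clock 1: out=0, reg = 0xF2
clock 2: out=0, reg = 0xF9
clock 3: out=1, reg = 0x7C
clock 4: out=0, reg = 0xBE
clock 5: out=0, reg = 0xDF
clock 6: out=1, reg = 0xEF
clock 7: out=1, reg = 0x77

010011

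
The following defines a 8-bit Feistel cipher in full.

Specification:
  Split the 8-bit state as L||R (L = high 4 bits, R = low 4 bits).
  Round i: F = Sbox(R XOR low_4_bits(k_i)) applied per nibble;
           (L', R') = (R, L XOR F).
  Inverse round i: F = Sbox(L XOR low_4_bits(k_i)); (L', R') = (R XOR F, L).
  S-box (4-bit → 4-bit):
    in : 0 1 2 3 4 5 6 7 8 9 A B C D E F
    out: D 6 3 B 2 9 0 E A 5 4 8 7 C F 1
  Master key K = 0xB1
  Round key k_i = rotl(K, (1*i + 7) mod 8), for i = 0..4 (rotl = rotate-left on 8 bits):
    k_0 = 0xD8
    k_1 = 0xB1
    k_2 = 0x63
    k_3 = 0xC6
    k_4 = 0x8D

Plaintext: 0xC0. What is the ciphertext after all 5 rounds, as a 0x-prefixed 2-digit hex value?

0x98

s_0 = plaintext = 0xC0
s_1 = Round(s_0, k_0) = 0x06
s_2 = Round(s_1, k_1) = 0x6E
s_3 = Round(s_2, k_2) = 0xEA
s_4 = Round(s_3, k_3) = 0xA9
s_5 = Round(s_4, k_4) = 0x98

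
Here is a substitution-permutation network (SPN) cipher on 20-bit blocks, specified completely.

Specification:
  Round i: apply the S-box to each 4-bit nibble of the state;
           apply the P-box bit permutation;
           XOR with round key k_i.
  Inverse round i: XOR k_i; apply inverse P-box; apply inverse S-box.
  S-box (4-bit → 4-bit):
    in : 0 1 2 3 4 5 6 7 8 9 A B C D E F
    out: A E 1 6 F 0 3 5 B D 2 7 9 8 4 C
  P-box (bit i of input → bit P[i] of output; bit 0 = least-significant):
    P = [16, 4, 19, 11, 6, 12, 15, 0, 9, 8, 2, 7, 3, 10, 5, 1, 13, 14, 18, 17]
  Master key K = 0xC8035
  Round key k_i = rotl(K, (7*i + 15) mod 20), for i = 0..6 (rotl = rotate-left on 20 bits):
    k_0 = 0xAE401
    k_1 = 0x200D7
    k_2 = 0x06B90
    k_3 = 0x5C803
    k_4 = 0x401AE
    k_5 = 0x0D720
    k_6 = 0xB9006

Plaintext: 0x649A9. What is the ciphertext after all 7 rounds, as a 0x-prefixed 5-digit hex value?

0xB6404

s_0 = plaintext = 0x649A9
s_1 = Round(s_0, k_0) = 0x39AAF
s_2 = Round(s_1, k_1) = 0xE59FD
s_3 = Round(s_2, k_2) = 0x4E115
s_4 = Round(s_3, k_3) = 0x339A6
s_5 = Round(s_4, k_4) = 0x1571A
s_6 = Round(s_5, k_5) = 0x60535
s_7 = Round(s_6, k_6) = 0xB6404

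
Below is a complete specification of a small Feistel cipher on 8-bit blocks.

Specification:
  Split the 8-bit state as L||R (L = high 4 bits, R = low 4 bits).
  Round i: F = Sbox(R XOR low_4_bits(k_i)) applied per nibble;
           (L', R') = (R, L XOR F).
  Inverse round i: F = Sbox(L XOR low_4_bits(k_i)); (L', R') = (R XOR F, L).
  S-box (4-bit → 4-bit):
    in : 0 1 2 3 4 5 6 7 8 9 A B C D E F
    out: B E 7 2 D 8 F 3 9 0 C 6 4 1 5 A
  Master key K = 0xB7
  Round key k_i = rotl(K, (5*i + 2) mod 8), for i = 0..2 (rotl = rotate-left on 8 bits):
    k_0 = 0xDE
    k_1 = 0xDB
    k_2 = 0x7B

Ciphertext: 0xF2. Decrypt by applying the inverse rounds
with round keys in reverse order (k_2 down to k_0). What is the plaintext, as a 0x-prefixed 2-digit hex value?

s_0 = ciphertext = 0xF2
s_1 = InvRound(s_0, k_2) = 0xFF
s_2 = InvRound(s_1, k_1) = 0x2F
s_3 = InvRound(s_2, k_0) = 0xB2

0xB2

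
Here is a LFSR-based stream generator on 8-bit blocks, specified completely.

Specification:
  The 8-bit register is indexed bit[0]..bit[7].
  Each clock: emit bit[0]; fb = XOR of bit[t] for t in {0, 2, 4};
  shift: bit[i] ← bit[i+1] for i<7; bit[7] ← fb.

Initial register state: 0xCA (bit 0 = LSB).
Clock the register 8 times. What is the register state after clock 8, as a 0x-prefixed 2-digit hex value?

reg_0 = 0xCA
clock 1: out=0, reg = 0x65
clock 2: out=1, reg = 0x32
clock 3: out=0, reg = 0x99
clock 4: out=1, reg = 0x4C
clock 5: out=0, reg = 0xA6
clock 6: out=0, reg = 0xD3
clock 7: out=1, reg = 0x69
clock 8: out=1, reg = 0xB4

0xB4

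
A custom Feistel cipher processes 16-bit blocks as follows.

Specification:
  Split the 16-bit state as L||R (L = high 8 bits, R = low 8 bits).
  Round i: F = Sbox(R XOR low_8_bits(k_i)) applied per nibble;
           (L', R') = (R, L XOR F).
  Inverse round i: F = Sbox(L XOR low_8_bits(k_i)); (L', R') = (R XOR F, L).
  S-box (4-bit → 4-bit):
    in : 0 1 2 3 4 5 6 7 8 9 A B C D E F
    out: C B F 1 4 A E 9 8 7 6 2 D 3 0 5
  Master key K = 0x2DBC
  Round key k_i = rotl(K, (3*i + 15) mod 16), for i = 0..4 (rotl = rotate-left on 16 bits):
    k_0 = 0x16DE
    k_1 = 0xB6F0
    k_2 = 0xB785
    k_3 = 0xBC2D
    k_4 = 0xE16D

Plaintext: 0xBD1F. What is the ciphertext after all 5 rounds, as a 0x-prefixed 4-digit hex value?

s_0 = plaintext = 0xBD1F
s_1 = Round(s_0, k_0) = 0x1F66
s_2 = Round(s_1, k_1) = 0x6661
s_3 = Round(s_2, k_2) = 0x6162
s_4 = Round(s_3, k_3) = 0x6224
s_5 = Round(s_4, k_4) = 0x2425

0x2425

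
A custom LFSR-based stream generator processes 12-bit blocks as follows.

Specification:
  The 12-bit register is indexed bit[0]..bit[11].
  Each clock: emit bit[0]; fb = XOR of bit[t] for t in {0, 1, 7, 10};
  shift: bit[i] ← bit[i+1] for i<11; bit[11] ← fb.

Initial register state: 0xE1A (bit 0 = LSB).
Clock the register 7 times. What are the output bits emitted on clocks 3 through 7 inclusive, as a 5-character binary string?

reg_0 = 0xE1A
clock 1: out=0, reg = 0x70D
clock 2: out=1, reg = 0x386
clock 3: out=0, reg = 0x1C3
clock 4: out=1, reg = 0x8E1
clock 5: out=1, reg = 0x470
clock 6: out=0, reg = 0xA38
clock 7: out=0, reg = 0x51C

01100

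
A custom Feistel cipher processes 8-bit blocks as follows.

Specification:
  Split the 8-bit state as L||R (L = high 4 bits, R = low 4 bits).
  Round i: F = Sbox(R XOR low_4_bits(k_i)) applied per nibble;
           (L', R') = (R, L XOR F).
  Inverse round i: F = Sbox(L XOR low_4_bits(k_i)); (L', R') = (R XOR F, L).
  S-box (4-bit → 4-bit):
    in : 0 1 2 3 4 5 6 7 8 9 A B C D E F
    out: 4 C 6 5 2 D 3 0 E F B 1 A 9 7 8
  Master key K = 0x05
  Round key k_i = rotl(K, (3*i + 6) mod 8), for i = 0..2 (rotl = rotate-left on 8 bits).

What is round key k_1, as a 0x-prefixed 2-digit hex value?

K = 0x05
k_0 = rotl(K, (3*0+6) mod 8) = rotl(K, 6) = 0x41
k_1 = rotl(K, (3*1+6) mod 8) = rotl(K, 1) = 0x0A

0x0A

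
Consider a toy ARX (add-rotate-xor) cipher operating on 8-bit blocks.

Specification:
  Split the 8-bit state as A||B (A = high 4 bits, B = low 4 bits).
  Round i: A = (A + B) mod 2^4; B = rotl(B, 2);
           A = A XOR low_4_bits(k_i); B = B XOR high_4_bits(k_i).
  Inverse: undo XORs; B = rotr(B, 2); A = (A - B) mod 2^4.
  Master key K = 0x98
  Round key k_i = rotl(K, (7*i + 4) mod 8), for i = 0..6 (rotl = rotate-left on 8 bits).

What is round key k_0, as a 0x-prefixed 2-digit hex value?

K = 0x98
k_0 = rotl(K, (7*0+4) mod 8) = rotl(K, 4) = 0x89

0x89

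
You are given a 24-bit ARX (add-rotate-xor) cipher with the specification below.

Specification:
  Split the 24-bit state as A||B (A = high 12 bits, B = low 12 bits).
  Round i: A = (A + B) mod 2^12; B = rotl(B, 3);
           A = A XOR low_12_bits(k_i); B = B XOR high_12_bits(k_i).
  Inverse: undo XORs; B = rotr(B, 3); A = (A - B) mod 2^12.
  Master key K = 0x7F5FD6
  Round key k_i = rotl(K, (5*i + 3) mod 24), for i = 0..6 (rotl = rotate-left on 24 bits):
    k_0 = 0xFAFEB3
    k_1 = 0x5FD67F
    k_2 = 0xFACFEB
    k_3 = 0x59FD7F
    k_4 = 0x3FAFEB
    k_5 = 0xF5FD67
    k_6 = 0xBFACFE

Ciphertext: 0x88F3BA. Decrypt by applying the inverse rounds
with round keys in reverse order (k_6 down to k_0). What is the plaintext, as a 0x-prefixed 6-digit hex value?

s_0 = ciphertext = 0x88F3BA
s_1 = InvRound(s_0, k_6) = 0x369108
s_2 = InvRound(s_1, k_5) = 0xE44FCA
s_3 = InvRound(s_2, k_4) = 0x029186
s_4 = InvRound(s_3, k_3) = 0xAD3283
s_5 = InvRound(s_4, k_2) = 0x593FA5
s_6 = InvRound(s_5, k_1) = 0x2A114B
s_7 = InvRound(s_6, k_0) = 0x2369DC

0x2369DC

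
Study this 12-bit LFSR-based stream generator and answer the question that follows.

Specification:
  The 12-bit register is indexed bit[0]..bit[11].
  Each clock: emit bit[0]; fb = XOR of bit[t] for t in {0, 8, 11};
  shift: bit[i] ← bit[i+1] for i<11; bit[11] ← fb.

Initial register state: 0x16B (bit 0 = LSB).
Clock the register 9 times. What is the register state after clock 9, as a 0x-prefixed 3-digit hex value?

0x830

reg_0 = 0x16B
clock 1: out=1, reg = 0x0B5
clock 2: out=1, reg = 0x85A
clock 3: out=0, reg = 0xC2D
clock 4: out=1, reg = 0x616
clock 5: out=0, reg = 0x30B
clock 6: out=1, reg = 0x185
clock 7: out=1, reg = 0x0C2
clock 8: out=0, reg = 0x061
clock 9: out=1, reg = 0x830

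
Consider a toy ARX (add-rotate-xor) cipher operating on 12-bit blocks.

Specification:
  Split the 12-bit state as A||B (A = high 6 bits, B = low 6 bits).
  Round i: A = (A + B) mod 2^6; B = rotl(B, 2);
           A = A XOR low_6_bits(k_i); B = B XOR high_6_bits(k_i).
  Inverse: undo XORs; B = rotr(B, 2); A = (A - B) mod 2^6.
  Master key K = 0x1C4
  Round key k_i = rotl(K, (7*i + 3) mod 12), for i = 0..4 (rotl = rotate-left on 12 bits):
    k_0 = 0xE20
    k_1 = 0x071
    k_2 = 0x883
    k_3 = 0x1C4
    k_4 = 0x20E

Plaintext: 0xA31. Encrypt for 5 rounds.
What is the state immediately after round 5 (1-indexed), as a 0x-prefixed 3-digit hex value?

s_0 = plaintext = 0xA31
s_1 = Round(s_0, k_0) = 0xE7F
s_2 = Round(s_1, k_1) = 0x27E
s_3 = Round(s_2, k_2) = 0x119
s_4 = Round(s_3, k_3) = 0x662
s_5 = Round(s_4, k_4) = 0xD42

0xD42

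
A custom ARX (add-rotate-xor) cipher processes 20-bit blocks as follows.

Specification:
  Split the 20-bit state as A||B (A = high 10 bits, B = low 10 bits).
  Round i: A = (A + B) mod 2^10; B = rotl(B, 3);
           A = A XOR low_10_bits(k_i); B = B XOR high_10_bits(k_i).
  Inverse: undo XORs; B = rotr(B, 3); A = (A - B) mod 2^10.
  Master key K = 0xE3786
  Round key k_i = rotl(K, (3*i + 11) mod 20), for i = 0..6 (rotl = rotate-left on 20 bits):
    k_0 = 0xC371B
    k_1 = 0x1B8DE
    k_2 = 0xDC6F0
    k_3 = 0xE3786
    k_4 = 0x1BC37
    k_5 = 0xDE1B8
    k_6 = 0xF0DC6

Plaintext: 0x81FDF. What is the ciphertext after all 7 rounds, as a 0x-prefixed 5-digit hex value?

0x1BE7D

s_0 = plaintext = 0x81FDF
s_1 = Round(s_0, k_0) = 0xBF5F2
s_2 = Round(s_1, k_1) = 0x0C7FD
s_3 = Round(s_2, k_2) = 0xB789E
s_4 = Round(s_3, k_3) = 0x3EB7C
s_5 = Round(s_4, k_4) = 0x10789
s_6 = Round(s_5, k_5) = 0x9CB37
s_7 = Round(s_6, k_6) = 0x1BE7D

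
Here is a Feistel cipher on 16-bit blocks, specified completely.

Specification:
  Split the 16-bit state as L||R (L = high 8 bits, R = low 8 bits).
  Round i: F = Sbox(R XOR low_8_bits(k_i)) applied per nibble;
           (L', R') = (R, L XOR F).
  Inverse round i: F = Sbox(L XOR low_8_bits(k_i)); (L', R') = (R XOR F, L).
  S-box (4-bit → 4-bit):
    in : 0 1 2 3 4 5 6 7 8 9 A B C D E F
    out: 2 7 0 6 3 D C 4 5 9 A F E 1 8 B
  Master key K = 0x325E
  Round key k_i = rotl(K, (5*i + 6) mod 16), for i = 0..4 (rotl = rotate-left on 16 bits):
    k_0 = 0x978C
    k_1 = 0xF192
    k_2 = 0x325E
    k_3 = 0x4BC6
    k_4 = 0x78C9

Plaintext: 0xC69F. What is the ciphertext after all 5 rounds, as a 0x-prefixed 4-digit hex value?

0x08B0

s_0 = plaintext = 0xC69F
s_1 = Round(s_0, k_0) = 0x9FB0
s_2 = Round(s_1, k_1) = 0xB09F
s_3 = Round(s_2, k_2) = 0x9F57
s_4 = Round(s_3, k_3) = 0x5708
s_5 = Round(s_4, k_4) = 0x08B0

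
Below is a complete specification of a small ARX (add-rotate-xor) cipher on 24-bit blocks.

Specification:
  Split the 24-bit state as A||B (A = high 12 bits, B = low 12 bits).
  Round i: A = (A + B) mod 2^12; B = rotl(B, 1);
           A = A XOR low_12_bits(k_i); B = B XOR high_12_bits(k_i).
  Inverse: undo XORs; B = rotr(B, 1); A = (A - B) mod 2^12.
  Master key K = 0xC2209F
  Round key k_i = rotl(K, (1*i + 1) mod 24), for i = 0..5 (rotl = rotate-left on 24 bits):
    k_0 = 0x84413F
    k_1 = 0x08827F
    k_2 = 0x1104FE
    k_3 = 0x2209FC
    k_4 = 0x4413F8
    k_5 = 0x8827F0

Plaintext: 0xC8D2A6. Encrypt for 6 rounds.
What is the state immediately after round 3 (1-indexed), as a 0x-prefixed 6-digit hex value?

0x0FA423

s_0 = plaintext = 0xC8D2A6
s_1 = Round(s_0, k_0) = 0xE0CD08
s_2 = Round(s_1, k_1) = 0x96BA99
s_3 = Round(s_2, k_2) = 0x0FA423
s_4 = Round(s_3, k_3) = 0xCE1A66
s_5 = Round(s_4, k_4) = 0x4BF08C
s_6 = Round(s_5, k_5) = 0x2BB99A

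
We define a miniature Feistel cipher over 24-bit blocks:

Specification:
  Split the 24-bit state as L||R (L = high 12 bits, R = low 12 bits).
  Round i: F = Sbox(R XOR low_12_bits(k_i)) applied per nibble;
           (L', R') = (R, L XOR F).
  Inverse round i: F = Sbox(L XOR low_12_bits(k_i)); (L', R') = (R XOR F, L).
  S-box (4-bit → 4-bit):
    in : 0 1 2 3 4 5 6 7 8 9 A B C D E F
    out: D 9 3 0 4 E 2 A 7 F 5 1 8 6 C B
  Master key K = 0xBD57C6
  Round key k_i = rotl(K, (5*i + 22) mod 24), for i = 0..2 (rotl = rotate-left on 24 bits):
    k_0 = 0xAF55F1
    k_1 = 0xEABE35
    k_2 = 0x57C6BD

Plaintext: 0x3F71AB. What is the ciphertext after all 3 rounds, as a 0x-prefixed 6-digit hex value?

s_0 = plaintext = 0x3F71AB
s_1 = Round(s_0, k_0) = 0x1AB712
s_2 = Round(s_1, k_1) = 0x712E91
s_3 = Round(s_2, k_2) = 0xE9102A

0xE9102A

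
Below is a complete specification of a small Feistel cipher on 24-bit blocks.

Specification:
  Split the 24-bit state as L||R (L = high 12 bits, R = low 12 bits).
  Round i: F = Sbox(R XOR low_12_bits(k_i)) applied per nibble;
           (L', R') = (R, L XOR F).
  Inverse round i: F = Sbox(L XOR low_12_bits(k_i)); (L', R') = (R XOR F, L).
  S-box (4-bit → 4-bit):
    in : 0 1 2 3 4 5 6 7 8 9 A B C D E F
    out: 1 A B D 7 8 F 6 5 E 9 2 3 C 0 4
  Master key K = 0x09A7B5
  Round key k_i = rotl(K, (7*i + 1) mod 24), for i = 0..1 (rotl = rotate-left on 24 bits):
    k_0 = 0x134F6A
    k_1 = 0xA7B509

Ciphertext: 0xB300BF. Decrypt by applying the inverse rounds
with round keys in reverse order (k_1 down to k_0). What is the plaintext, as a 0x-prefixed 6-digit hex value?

0xF22061

s_0 = ciphertext = 0xB300BF
s_1 = InvRound(s_0, k_1) = 0x061B30
s_2 = InvRound(s_1, k_0) = 0xF22061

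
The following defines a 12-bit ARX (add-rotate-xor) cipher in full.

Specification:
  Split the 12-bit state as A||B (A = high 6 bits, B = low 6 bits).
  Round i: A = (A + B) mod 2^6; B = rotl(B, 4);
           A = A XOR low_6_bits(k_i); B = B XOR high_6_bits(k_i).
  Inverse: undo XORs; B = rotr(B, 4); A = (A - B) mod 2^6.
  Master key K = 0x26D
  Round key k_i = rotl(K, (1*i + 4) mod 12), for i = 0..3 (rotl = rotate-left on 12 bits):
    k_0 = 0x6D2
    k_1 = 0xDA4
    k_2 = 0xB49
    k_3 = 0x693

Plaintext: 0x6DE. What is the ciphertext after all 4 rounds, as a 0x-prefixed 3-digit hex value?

0xEE6

s_0 = plaintext = 0x6DE
s_1 = Round(s_0, k_0) = 0xAFC
s_2 = Round(s_1, k_1) = 0x0F9
s_3 = Round(s_2, k_2) = 0xD73
s_4 = Round(s_3, k_3) = 0xEE6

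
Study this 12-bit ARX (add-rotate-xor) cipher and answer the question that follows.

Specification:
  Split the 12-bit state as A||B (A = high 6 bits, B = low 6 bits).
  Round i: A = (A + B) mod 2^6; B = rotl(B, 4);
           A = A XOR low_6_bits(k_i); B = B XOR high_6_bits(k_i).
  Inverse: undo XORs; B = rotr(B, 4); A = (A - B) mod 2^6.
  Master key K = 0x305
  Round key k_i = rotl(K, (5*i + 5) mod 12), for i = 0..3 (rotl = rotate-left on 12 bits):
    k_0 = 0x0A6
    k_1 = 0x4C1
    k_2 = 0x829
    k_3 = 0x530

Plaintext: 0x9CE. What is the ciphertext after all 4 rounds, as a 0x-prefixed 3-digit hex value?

0x2F0

s_0 = plaintext = 0x9CE
s_1 = Round(s_0, k_0) = 0x4E1
s_2 = Round(s_1, k_1) = 0xD4B
s_3 = Round(s_2, k_2) = 0xA52
s_4 = Round(s_3, k_3) = 0x2F0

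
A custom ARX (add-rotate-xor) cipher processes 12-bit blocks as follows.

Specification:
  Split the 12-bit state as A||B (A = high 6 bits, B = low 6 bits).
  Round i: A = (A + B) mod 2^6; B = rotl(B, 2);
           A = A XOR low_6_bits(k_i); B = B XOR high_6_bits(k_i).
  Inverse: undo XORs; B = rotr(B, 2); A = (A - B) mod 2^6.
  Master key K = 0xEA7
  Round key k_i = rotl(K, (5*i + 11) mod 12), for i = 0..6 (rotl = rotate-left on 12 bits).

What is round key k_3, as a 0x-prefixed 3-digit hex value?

0xA9F

K = 0xEA7
k_0 = rotl(K, (5*0+11) mod 12) = rotl(K, 11) = 0xF53
k_1 = rotl(K, (5*1+11) mod 12) = rotl(K, 4) = 0xA7E
k_2 = rotl(K, (5*2+11) mod 12) = rotl(K, 9) = 0xFD4
k_3 = rotl(K, (5*3+11) mod 12) = rotl(K, 2) = 0xA9F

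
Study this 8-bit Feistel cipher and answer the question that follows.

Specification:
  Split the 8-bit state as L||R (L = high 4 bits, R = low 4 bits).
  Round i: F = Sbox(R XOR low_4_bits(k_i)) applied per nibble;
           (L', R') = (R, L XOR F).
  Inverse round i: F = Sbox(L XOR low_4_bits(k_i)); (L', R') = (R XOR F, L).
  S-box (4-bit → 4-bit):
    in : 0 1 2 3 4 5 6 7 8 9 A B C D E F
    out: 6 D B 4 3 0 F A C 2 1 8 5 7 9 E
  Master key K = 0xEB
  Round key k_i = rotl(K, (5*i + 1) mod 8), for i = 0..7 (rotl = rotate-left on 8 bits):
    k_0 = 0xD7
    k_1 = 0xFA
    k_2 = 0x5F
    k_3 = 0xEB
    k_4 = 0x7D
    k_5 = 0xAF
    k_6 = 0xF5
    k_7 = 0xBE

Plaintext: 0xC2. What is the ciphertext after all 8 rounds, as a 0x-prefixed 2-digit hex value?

0xA7

s_0 = plaintext = 0xC2
s_1 = Round(s_0, k_0) = 0x2C
s_2 = Round(s_1, k_1) = 0xCD
s_3 = Round(s_2, k_2) = 0xD7
s_4 = Round(s_3, k_3) = 0x78
s_5 = Round(s_4, k_4) = 0x87
s_6 = Round(s_5, k_5) = 0x74
s_7 = Round(s_6, k_6) = 0x4A
s_8 = Round(s_7, k_7) = 0xA7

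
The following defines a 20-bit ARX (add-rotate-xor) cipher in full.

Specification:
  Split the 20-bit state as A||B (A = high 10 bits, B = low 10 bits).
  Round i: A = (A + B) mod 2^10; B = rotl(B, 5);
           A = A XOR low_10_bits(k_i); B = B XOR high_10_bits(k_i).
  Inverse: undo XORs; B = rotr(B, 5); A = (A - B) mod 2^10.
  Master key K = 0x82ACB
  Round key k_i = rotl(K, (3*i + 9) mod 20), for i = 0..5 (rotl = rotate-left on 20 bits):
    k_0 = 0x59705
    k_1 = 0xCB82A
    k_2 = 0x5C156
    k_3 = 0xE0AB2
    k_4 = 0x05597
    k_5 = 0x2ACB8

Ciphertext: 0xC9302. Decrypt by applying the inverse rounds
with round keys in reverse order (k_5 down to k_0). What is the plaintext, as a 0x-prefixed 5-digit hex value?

0xE2305

s_0 = ciphertext = 0xC9302
s_1 = InvRound(s_0, k_5) = 0x97D3D
s_2 = InvRound(s_1, k_4) = 0xAFD09
s_3 = InvRound(s_2, k_3) = 0xA6574
s_4 = InvRound(s_3, k_2) = 0xD3C80
s_5 = InvRound(s_4, k_1) = 0x621DD
s_6 = InvRound(s_5, k_0) = 0xE2305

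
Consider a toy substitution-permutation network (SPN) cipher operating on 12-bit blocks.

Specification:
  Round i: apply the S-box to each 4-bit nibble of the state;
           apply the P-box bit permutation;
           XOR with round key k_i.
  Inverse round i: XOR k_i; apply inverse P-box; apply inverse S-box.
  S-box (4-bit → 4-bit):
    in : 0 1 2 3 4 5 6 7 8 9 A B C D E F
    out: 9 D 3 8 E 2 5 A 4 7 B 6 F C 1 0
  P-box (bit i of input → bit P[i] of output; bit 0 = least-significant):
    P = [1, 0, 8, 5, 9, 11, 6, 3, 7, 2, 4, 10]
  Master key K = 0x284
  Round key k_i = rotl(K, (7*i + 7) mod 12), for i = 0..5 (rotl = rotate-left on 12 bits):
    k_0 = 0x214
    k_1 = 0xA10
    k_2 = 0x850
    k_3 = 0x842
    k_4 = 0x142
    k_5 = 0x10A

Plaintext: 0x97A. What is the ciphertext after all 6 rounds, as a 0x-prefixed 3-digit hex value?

s_0 = plaintext = 0x97A
s_1 = Round(s_0, k_0) = 0xAAB
s_2 = Round(s_1, k_1) = 0x59D
s_3 = Round(s_2, k_2) = 0x334
s_4 = Round(s_3, k_3) = 0xD6B
s_5 = Round(s_4, k_4) = 0x613
s_6 = Round(s_5, k_5) = 0x3F2

0x3F2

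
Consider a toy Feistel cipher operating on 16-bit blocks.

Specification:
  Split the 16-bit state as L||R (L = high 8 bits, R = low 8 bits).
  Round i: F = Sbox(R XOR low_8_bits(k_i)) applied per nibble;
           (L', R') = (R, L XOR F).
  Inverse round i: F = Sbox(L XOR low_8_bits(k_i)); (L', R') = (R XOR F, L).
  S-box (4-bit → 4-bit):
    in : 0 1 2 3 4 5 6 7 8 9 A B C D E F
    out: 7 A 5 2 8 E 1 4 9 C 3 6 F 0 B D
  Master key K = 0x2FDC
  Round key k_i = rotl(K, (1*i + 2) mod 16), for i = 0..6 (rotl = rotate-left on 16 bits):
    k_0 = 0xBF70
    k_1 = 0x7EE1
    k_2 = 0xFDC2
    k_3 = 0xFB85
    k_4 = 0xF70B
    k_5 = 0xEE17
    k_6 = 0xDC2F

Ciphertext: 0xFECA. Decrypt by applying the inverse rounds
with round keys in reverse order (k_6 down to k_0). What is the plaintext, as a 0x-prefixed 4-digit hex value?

0x6869

s_0 = ciphertext = 0xFECA
s_1 = InvRound(s_0, k_6) = 0xC0FE
s_2 = InvRound(s_1, k_5) = 0xFAC0
s_3 = InvRound(s_2, k_4) = 0x1AFA
s_4 = InvRound(s_3, k_3) = 0x371A
s_5 = InvRound(s_4, k_2) = 0xC437
s_6 = InvRound(s_5, k_1) = 0x69C4
s_7 = InvRound(s_6, k_0) = 0x6869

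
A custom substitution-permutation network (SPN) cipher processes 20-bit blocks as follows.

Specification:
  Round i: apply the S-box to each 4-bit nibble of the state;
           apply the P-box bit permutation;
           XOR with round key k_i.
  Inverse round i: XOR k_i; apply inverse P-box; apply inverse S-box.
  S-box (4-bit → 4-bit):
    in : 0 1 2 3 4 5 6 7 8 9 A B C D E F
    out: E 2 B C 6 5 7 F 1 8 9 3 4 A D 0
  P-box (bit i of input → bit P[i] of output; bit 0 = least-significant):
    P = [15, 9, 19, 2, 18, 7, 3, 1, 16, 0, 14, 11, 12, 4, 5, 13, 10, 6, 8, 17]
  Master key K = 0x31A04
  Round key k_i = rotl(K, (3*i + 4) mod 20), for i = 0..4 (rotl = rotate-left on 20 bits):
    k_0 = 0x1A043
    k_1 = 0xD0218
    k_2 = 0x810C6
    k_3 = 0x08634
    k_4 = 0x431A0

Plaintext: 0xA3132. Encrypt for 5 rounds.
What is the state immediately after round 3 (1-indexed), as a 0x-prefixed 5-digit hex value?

s_0 = plaintext = 0xA3132
s_1 = Round(s_0, k_0) = 0x3066C
s_2 = Round(s_1, k_1) = 0x263A1
s_3 = Round(s_2, k_2) = 0xE4EB4
s_4 = Round(s_3, k_3) = 0xFC984
s_5 = Round(s_4, k_4) = 0x83B80

0xE4EB4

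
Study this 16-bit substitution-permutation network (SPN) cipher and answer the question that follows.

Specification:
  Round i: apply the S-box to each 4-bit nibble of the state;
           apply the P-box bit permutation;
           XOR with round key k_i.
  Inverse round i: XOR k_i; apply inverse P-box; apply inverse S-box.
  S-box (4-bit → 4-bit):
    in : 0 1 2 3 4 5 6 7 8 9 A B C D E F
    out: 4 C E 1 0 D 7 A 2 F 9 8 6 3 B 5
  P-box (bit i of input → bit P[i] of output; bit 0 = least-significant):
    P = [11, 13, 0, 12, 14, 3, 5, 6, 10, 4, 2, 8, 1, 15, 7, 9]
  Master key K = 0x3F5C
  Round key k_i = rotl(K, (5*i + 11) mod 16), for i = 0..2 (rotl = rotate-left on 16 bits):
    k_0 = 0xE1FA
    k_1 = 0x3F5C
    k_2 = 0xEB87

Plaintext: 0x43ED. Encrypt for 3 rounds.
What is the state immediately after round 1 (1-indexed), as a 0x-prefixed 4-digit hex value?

0x8DB2

s_0 = plaintext = 0x43ED
s_1 = Round(s_0, k_0) = 0x8DB2
s_2 = Round(s_1, k_1) = 0x8B0D
s_3 = Round(s_2, k_2) = 0x42A7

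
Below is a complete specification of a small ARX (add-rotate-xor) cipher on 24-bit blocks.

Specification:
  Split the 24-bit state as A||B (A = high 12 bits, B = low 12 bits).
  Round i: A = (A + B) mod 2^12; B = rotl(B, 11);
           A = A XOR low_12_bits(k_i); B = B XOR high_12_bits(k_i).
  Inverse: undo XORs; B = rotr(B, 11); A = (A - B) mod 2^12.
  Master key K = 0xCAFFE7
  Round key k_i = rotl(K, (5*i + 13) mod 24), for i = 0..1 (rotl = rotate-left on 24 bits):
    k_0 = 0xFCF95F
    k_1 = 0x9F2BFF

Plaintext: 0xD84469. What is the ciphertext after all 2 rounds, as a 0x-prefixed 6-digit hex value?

s_0 = plaintext = 0xD84469
s_1 = Round(s_0, k_0) = 0x8B25FB
s_2 = Round(s_1, k_1) = 0x55230F

0x55230F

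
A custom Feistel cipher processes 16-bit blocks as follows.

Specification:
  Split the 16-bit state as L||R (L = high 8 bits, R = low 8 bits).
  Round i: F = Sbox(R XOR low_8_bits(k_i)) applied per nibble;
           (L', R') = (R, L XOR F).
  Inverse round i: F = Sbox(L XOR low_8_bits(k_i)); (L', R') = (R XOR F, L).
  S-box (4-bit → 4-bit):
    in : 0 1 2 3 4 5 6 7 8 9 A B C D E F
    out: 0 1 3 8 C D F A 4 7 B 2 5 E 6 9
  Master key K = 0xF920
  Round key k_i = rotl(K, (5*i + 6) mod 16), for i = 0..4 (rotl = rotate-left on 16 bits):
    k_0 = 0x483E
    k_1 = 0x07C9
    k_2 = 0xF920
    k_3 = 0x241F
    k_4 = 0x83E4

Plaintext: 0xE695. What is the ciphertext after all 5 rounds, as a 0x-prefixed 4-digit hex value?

s_0 = plaintext = 0xE695
s_1 = Round(s_0, k_0) = 0x9554
s_2 = Round(s_1, k_1) = 0x54EB
s_3 = Round(s_2, k_2) = 0xEB06
s_4 = Round(s_3, k_3) = 0x06FC
s_5 = Round(s_4, k_4) = 0xFC12

0xFC12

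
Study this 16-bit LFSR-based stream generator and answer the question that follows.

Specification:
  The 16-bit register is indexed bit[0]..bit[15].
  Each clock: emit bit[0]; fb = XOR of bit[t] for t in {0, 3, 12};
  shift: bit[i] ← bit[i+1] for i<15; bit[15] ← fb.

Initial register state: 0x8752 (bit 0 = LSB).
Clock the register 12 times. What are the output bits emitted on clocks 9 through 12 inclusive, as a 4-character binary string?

1110

reg_0 = 0x8752
clock 1: out=0, reg = 0x43A9
clock 2: out=1, reg = 0x21D4
clock 3: out=0, reg = 0x10EA
clock 4: out=0, reg = 0x0875
clock 5: out=1, reg = 0x843A
clock 6: out=0, reg = 0xC21D
clock 7: out=1, reg = 0x610E
clock 8: out=0, reg = 0xB087
clock 9: out=1, reg = 0x5843
clock 10: out=1, reg = 0x2C21
clock 11: out=1, reg = 0x9610
clock 12: out=0, reg = 0xCB08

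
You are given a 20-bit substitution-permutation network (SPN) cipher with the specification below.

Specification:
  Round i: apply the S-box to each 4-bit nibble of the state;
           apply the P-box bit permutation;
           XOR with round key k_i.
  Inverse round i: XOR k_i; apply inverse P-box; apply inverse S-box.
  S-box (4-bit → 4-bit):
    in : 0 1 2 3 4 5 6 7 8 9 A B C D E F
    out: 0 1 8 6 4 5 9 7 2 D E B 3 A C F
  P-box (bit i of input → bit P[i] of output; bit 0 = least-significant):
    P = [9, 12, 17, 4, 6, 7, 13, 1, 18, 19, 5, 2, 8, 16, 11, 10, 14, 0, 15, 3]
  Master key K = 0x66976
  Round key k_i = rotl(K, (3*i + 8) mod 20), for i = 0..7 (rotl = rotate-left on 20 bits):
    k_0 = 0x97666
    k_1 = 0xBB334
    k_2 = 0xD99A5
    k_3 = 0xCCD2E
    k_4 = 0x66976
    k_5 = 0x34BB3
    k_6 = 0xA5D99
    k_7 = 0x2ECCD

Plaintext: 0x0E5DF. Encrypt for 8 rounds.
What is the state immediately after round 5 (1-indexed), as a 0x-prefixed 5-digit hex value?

s_0 = plaintext = 0x0E5DF
s_1 = Round(s_0, k_0) = 0xF68D4
s_2 = Round(s_1, k_1) = 0x176BF
s_3 = Round(s_2, k_2) = 0xAC273
s_4 = Round(s_3, k_3) = 0xF7CE3
s_5 = Round(s_4, k_4) = 0x9907D
s_6 = Round(s_5, k_5) = 0x3B66B
s_7 = Round(s_6, k_6) = 0xFCACE
s_8 = Round(s_7, k_7) = 0x92D30

0x9907D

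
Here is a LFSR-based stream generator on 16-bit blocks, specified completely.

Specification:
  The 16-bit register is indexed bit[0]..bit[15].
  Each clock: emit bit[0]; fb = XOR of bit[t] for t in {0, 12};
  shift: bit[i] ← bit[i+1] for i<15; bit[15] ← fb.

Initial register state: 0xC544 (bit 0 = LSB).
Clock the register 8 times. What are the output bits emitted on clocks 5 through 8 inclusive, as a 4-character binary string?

reg_0 = 0xC544
clock 1: out=0, reg = 0x62A2
clock 2: out=0, reg = 0x3151
clock 3: out=1, reg = 0x18A8
clock 4: out=0, reg = 0x8C54
clock 5: out=0, reg = 0x462A
clock 6: out=0, reg = 0x2315
clock 7: out=1, reg = 0x918A
clock 8: out=0, reg = 0xC8C5

0010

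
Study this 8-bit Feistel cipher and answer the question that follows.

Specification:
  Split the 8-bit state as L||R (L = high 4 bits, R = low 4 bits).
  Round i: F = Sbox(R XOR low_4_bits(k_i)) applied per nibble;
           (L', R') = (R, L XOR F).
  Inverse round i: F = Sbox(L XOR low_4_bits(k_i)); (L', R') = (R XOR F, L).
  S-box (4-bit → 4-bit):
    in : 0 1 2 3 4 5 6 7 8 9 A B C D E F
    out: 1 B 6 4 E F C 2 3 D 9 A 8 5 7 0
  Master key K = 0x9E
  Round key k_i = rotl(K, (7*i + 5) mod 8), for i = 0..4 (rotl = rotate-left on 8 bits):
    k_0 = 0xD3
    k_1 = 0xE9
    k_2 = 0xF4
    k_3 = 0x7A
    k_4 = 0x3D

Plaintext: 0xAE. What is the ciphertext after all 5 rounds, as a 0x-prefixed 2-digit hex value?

0xF5

s_0 = plaintext = 0xAE
s_1 = Round(s_0, k_0) = 0xEF
s_2 = Round(s_1, k_1) = 0xF2
s_3 = Round(s_2, k_2) = 0x23
s_4 = Round(s_3, k_3) = 0x3F
s_5 = Round(s_4, k_4) = 0xF5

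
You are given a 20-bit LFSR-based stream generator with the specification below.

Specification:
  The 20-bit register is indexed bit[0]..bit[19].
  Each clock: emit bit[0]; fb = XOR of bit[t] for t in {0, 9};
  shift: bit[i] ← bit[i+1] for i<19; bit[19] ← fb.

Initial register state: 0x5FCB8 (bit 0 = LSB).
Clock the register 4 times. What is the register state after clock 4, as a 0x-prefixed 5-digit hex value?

reg_0 = 0x5FCB8
clock 1: out=0, reg = 0x2FE5C
clock 2: out=0, reg = 0x97F2E
clock 3: out=0, reg = 0xCBF97
clock 4: out=1, reg = 0x65FCB

0x65FCB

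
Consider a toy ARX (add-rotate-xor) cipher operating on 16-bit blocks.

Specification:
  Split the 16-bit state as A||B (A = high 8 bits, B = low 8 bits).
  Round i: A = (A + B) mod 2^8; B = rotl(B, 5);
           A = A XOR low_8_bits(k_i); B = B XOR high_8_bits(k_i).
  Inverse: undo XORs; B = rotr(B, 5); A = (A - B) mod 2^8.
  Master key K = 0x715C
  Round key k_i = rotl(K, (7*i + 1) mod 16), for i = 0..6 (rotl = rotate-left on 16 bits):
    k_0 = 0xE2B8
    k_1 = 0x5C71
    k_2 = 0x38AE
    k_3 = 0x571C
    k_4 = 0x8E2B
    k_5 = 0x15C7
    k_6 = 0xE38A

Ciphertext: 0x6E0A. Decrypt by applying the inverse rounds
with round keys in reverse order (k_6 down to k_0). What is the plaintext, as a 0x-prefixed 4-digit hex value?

0x712B

s_0 = ciphertext = 0x6E0A
s_1 = InvRound(s_0, k_6) = 0x954F
s_2 = InvRound(s_1, k_5) = 0x80D2
s_3 = InvRound(s_2, k_4) = 0xC9E2
s_4 = InvRound(s_3, k_3) = 0x28AD
s_5 = InvRound(s_4, k_2) = 0xDAAC
s_6 = InvRound(s_5, k_1) = 0x2487
s_7 = InvRound(s_6, k_0) = 0x712B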